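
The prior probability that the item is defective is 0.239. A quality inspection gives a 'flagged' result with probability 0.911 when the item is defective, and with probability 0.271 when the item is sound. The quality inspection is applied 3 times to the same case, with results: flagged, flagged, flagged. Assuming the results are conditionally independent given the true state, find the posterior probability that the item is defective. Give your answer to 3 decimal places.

Posterior P(H) ≈ 0.923

Let H be the event that the item is defective; start with P(H) = 0.239. P('flagged'|H) = 0.911, P('flagged'|¬H) = 0.271.
Update on result 1 ('flagged'): P(H) ← 0.911·0.2390 / (0.911·0.2390 + 0.271·0.7610) = 0.21773/0.42396 = 0.5136.
Update on result 2 ('flagged'): P(H) ← 0.911·0.5136 / (0.911·0.5136 + 0.271·0.4864) = 0.46785/0.59968 = 0.7802.
Update on result 3 ('flagged'): P(H) ← 0.911·0.7802 / (0.911·0.7802 + 0.271·0.2198) = 0.71074/0.77031 = 0.9227.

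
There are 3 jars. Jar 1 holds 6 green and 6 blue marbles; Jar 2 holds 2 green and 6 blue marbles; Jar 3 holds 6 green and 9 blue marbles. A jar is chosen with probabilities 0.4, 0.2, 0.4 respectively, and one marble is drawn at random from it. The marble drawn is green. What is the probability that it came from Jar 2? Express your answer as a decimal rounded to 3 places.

Tabulate prior·likelihood by source: [1] prior 0.4, lik 0.5, product 0.2000; [2] prior 0.2, lik 0.25, product 0.05000; [3] prior 0.4, lik 0.4, product 0.1600.
Normalizing constant = 0.41000; the posterior for Jar 2 is its product over the sum, 0.05000/0.41000 = 0.122.

Posterior probability ≈ 0.122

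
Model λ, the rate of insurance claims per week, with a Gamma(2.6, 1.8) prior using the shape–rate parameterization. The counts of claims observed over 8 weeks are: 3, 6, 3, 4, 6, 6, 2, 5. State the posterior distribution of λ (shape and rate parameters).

Total count ∑xᵢ = 35 over n = 8 weeks.
Gamma is conjugate to the Poisson likelihood: posterior is Gamma(shape = 2.6+35 = 37.6, rate = 1.8+8 = 9.8).

Posterior: Gamma(shape=37.6, rate=9.8)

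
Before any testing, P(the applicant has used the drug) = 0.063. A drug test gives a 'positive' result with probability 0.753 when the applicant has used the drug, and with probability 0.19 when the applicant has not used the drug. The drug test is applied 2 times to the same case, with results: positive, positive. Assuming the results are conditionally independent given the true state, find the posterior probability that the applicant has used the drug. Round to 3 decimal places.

Posterior P(H) ≈ 0.514

With H the event that the applicant has used the drug, the joint likelihood of the observed sequence is P(data|H) = 0.753·0.753 = 0.56701 and P(data|¬H) = 0.19·0.19 = 0.036100.
Bayes: P(H|data) = 0.063·0.56701 / (0.063·0.56701 + 0.937·0.036100) = 0.035722/0.069547 = 0.5136.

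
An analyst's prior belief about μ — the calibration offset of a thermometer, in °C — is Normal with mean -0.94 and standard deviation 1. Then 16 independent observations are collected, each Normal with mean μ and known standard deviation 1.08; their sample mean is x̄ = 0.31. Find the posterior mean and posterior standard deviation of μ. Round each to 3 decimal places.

Posterior mean ≈ 0.225; posterior SD ≈ 0.261

Prior precision 1/τ₀² = 1/1² = 1.00000; data precision n/σ² = 16/1.08² = 13.7174.
Posterior precision = 1.00000 + 13.7174 = 14.7174, giving posterior SD = 1/√14.7174 = 0.261.
Posterior mean = (1.00000·-0.94 + 13.7174·0.31) / 14.7174 = 0.225.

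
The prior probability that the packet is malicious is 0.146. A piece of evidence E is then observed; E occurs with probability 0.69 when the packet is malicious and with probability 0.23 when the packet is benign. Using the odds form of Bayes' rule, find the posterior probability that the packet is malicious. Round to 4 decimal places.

Prior odds = 0.146/(1−0.146) = 0.17096. In log-odds, ln(0.17096) = -1.7663.
Add log likelihood ratio: ln(3.0000) = 1.0986.
Posterior log-odds = -0.66771, so posterior odds = exp(-0.66771) = 0.51288. Converting, P(H|E) = 0.51288/1.5129 = 0.3390.

Posterior probability ≈ 0.3390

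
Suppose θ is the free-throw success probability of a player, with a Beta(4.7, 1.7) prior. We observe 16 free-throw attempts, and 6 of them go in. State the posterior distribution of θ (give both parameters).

Posterior: Beta(10.7, 11.7)

Observing 6 successes and 10 failures updates Beta(4.7, 1.7) by adding the success and failure counts to the two shape parameters: α = 4.7+6 = 10.7, β = 1.7+10 = 11.7.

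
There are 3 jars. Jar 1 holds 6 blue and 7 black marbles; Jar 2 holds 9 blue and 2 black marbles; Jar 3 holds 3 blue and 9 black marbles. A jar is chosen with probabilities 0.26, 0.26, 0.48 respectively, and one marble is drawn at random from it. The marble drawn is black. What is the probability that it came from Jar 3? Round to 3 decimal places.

Posterior probability ≈ 0.658

Tabulate prior·likelihood by source: [1] prior 0.26, lik 0.5385, product 0.1400; [2] prior 0.26, lik 0.1818, product 0.04727; [3] prior 0.48, lik 0.75, product 0.3600.
Normalizing constant = 0.54727; the posterior for Jar 3 is its product over the sum, 0.3600/0.54727 = 0.658.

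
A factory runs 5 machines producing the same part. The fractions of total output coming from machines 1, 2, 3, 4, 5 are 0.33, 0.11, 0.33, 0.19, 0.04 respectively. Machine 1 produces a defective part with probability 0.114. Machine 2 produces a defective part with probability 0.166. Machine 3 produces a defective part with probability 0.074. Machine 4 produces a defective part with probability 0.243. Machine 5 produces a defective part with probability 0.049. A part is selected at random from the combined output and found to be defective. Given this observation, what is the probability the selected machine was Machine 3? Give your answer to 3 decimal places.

Tabulate prior·likelihood by source: [1] prior 0.33, lik 0.114, product 0.03762; [2] prior 0.11, lik 0.166, product 0.01826; [3] prior 0.33, lik 0.074, product 0.02442; [4] prior 0.19, lik 0.243, product 0.04617; [5] prior 0.04, lik 0.049, product 0.001960.
Normalizing constant = 0.12843; the posterior for Machine 3 is its product over the sum, 0.02442/0.12843 = 0.190.

Posterior probability ≈ 0.190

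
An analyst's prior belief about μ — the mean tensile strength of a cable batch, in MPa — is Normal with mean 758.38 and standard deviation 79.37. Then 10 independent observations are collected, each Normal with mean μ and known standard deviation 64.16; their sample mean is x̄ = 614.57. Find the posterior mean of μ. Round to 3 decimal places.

Posterior mean ≈ 623.391

With known σ, the Normal prior is conjugate. Weight on the data is w = (n/σ²)/(n/σ² + 1/τ₀²) = 0.00242924/(0.00242924+0.00015874) = 0.93866.
Posterior mean = w·x̄ + (1−w)·μ₀ = 0.93866·614.57 + 0.061337·758.38 = 623.391.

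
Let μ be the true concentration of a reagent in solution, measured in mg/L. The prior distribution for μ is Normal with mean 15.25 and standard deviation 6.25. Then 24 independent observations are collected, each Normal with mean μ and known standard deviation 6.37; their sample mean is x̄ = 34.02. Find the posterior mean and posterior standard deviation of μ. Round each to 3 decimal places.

Posterior mean ≈ 33.241; posterior SD ≈ 1.273

Prior precision 1/τ₀² = 1/6.25² = 0.0256000; data precision n/σ² = 24/6.37² = 0.591470.
Posterior precision = 0.0256000 + 0.591470 = 0.617070, giving posterior SD = 1/√0.617070 = 1.273.
Posterior mean = (0.0256000·15.25 + 0.591470·34.02) / 0.617070 = 33.241.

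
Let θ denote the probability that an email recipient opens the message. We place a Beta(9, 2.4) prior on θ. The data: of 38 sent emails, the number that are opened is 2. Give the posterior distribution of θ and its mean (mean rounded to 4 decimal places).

Posterior: Beta(11, 38.4); mean ≈ 0.2227

The binomial likelihood is conjugate to the Beta prior: with 2 successes and 36 failures, the posterior is Beta(9+2, 2.4+36) = Beta(11, 38.4).
E[θ | data] = 11/(11+38.4) = 0.2227.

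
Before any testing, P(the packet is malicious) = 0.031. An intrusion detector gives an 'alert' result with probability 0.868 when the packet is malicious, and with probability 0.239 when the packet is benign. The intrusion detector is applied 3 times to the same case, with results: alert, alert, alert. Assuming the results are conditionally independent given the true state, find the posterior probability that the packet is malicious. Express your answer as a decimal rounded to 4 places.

Posterior P(H) ≈ 0.6051

Let H be the event that the packet is malicious; start with P(H) = 0.031. P('alert'|H) = 0.868, P('alert'|¬H) = 0.239.
Update on result 1 ('alert'): P(H) ← 0.868·0.0310 / (0.868·0.0310 + 0.239·0.9690) = 0.026908/0.25850 = 0.1041.
Update on result 2 ('alert'): P(H) ← 0.868·0.1041 / (0.868·0.1041 + 0.239·0.8959) = 0.090353/0.30447 = 0.2968.
Update on result 3 ('alert'): P(H) ← 0.868·0.2968 / (0.868·0.2968 + 0.239·0.7032) = 0.25758/0.42566 = 0.6051.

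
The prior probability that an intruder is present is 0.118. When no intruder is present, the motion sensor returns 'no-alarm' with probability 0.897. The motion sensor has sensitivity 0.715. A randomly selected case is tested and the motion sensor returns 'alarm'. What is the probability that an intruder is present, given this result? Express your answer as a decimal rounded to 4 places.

P(H | E) ≈ 0.4815

Write H for 'an intruder is present'. Prior odds H:¬H = 0.118/0.882 = 0.13379. For the 'alarm' outcome, the likelihood ratio is 0.715/0.103 = 6.9417.
Posterior odds = 0.13379 × 6.9417 = 0.92871, so P(H|E) = 0.92871/(1+0.92871) = 0.4815.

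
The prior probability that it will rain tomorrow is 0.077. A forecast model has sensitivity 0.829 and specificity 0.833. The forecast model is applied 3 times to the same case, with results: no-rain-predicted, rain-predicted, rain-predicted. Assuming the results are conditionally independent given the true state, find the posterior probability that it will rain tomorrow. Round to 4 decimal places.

Posterior P(H) ≈ 0.2968

With H the event that it will rain tomorrow, the joint likelihood of the observed sequence is P(data|H) = 0.171·0.829·0.829 = 0.11752 and P(data|¬H) = 0.833·0.167·0.167 = 0.023232.
Bayes: P(H|data) = 0.077·0.11752 / (0.077·0.11752 + 0.923·0.023232) = 0.0090489/0.030492 = 0.2968.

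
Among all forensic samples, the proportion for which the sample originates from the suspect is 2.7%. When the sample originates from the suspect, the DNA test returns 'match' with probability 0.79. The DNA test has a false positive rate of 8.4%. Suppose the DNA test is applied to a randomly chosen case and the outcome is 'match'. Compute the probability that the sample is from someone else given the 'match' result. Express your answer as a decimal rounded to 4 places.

Write H for 'the sample originates from the suspect'. Prior odds H:¬H = 0.027/0.973 = 0.027749. For the 'match' outcome, the likelihood ratio is 0.79/0.084 = 9.4048.
Posterior odds = 0.027749 × 9.4048 = 0.26097, so P(H|E) = 0.26097/(1+0.26097) = 0.2070. Then P(¬H|E) = 1 − 0.2070 = 0.7930.

P(¬H | E) ≈ 0.7930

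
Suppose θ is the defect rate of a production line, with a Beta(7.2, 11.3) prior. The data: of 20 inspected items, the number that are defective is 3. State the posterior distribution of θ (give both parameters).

Observing 3 successes and 17 failures updates Beta(7.2, 11.3) by adding the success and failure counts to the two shape parameters: α = 7.2+3 = 10.2, β = 11.3+17 = 28.3.

Posterior: Beta(10.2, 28.3)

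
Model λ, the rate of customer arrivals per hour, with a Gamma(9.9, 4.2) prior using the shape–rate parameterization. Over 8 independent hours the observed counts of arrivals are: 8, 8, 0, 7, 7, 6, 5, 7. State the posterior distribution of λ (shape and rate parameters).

Posterior: Gamma(shape=57.9, rate=12.2)

The Poisson likelihood adds the total count to the shape and the number of exposure periods to the rate. Here ∑xᵢ = 48 and n = 8, so shape 9.9→57.9 and rate 4.2→12.2.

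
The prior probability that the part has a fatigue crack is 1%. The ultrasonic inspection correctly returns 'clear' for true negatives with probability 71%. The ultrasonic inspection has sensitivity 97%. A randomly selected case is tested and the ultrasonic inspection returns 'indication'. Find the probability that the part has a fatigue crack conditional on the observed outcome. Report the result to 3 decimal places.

P(H | E) ≈ 0.033

Let H be the event that the part has a fatigue crack. P(H) = 0.01, so P(¬H) = 0.99. With E the 'indication' result, P(E|H) = 0.97 and P(E|¬H) = 0.29.
P(E) = 0.97·0.01 + 0.29·0.99 = 0.0097000 + 0.28710 = 0.29680.
By Bayes' theorem, P(H|E) = 0.0097000 / 0.29680 = 0.033.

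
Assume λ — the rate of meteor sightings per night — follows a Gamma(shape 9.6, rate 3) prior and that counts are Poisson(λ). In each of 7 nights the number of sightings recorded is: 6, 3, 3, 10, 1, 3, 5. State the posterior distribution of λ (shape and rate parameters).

The Poisson likelihood adds the total count to the shape and the number of exposure periods to the rate. Here ∑xᵢ = 31 and n = 7, so shape 9.6→40.6 and rate 3→10.

Posterior: Gamma(shape=40.6, rate=10)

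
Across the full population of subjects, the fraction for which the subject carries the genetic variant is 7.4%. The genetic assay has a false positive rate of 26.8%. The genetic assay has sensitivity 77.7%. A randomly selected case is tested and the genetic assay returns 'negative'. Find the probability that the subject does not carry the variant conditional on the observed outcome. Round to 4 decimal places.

Let H be the event that the subject carries the genetic variant. P(H) = 0.074, so P(¬H) = 0.926. With E the 'negative' result, P(E|H) = 0.223 and P(E|¬H) = 0.732.
P(E) = 0.223·0.074 + 0.732·0.926 = 0.016502 + 0.67783 = 0.69433.
By Bayes' theorem, P(H|E) = 0.016502 / 0.69433 = 0.0238. Hence P(¬H|E) = 1 − 0.0238 = 0.9762.

P(¬H | E) ≈ 0.9762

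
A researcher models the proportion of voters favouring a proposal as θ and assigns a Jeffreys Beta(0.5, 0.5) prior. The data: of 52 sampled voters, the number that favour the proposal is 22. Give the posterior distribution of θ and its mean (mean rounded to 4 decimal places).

Posterior: Beta(22.5, 30.5); mean ≈ 0.4245

Observing 22 successes and 30 failures updates Beta(0.5, 0.5) by adding the success and failure counts to the two shape parameters: α = 0.5+22 = 22.5, β = 0.5+30 = 30.5.
Posterior mean = α/(α+β) = 22.5/53 = 0.4245.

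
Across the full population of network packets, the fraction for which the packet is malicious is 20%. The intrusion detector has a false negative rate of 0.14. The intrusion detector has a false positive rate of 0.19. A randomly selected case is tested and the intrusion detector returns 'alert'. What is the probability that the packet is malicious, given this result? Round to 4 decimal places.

P(H | E) ≈ 0.5309

Let H be the event that the packet is malicious. P(H) = 0.2, so P(¬H) = 0.8. With E the 'alert' result, P(E|H) = 0.86 and P(E|¬H) = 0.19.
P(E) = 0.86·0.2 + 0.19·0.8 = 0.17200 + 0.15200 = 0.32400.
By Bayes' theorem, P(H|E) = 0.17200 / 0.32400 = 0.5309.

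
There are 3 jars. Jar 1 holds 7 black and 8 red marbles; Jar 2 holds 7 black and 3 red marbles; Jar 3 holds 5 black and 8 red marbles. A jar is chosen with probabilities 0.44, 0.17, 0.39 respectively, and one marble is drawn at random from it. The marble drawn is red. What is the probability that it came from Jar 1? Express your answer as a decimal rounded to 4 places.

Posterior probability ≈ 0.4464

P(red|Jar 1) = 0.5333; P(red|Jar 2) = 0.3; P(red|Jar 3) = 0.6154.
Prior × likelihood for each source: 0.44·0.5333=0.2347, 0.17·0.3=0.05100, 0.39·0.6154=0.2400. Summing gives P(red) = 0.52567.
P(Jar 1 | red) = 0.2347 / 0.52567 = 0.4464.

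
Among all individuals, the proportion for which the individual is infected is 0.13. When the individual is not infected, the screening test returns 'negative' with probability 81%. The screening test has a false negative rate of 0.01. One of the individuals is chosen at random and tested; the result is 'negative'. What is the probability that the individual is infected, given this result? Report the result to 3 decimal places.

Write H for 'the individual is infected'. Prior odds H:¬H = 0.13/0.87 = 0.14943. For the 'negative' outcome, the likelihood ratio is 0.01/0.81 = 0.012346.
Posterior odds = 0.14943 × 0.012346 = 0.0018448, so P(H|E) = 0.0018448/(1+0.0018448) = 0.002.

P(H | E) ≈ 0.002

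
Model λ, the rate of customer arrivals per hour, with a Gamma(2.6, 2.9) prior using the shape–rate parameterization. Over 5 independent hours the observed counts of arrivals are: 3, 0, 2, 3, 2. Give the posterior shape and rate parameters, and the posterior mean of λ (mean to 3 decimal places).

Posterior: Gamma(shape=12.6, rate=7.9); mean ≈ 1.595

The Poisson likelihood adds the total count to the shape and the number of exposure periods to the rate. Here ∑xᵢ = 10 and n = 5, so shape 2.6→12.6 and rate 2.9→7.9.
Posterior mean = shape/rate = 12.6/7.9 = 1.595.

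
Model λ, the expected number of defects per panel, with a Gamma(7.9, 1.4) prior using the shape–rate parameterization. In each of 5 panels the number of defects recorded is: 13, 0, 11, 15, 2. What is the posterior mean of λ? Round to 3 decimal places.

The Poisson likelihood adds the total count to the shape and the number of exposure periods to the rate. Here ∑xᵢ = 41 and n = 5, so shape 7.9→48.9 and rate 1.4→6.4.
Posterior mean = shape/rate = 48.9/6.4 = 7.641.

Posterior mean ≈ 7.641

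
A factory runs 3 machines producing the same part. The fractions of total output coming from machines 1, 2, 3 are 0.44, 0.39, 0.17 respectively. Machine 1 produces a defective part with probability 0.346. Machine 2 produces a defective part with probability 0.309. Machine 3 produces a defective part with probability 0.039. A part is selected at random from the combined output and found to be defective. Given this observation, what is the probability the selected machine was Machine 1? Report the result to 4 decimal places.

Tabulate prior·likelihood by source: [1] prior 0.44, lik 0.346, product 0.1522; [2] prior 0.39, lik 0.309, product 0.1205; [3] prior 0.17, lik 0.039, product 0.006630.
Normalizing constant = 0.27938; the posterior for Machine 1 is its product over the sum, 0.1522/0.27938 = 0.5449.

Posterior probability ≈ 0.5449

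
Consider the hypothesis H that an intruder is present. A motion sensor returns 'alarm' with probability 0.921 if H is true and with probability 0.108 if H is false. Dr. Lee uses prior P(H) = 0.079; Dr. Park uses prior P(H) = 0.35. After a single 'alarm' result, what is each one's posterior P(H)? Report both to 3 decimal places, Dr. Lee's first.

Dr. Lee: 0.422; Dr. Park: 0.821

The likelihood ratio for an 'alarm' result is 0.921/0.108 = 8.5278.
Dr. Lee: prior odds 0.079/0.921 = 0.085776; posterior odds 0.73148; posterior probability 0.422.
Dr. Park: prior odds 0.35/0.65 = 0.53846; posterior odds 4.5919; posterior probability 0.821.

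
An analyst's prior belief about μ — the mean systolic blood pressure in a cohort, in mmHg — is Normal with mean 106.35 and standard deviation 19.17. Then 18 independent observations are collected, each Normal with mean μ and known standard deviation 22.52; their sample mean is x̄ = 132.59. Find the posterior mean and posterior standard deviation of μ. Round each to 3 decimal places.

Posterior mean ≈ 130.721; posterior SD ≈ 5.116

Prior precision 1/τ₀² = 1/19.17² = 0.00272117; data precision n/σ² = 18/22.52² = 0.0354924.
Posterior precision = 0.00272117 + 0.0354924 = 0.0382136, giving posterior SD = 1/√0.0382136 = 5.116.
Posterior mean = (0.00272117·106.35 + 0.0354924·132.59) / 0.0382136 = 130.721.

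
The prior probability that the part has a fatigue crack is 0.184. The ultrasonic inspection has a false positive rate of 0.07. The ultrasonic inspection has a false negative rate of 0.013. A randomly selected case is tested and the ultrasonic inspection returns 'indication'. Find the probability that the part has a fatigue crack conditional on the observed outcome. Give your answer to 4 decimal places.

Let H be the event that the part has a fatigue crack. P(H) = 0.184, so P(¬H) = 0.816. With E the 'indication' result, P(E|H) = 0.987 and P(E|¬H) = 0.07.
P(E) = 0.987·0.184 + 0.07·0.816 = 0.18161 + 0.057120 = 0.23873.
By Bayes' theorem, P(H|E) = 0.18161 / 0.23873 = 0.7607.

P(H | E) ≈ 0.7607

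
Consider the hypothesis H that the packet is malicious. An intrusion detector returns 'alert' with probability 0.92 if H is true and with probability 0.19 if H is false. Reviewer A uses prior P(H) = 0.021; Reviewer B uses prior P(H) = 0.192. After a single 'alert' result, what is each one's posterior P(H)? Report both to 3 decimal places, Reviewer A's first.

P('+'|H) = 0.92, P('+'|¬H) = 0.19.
Reviewer A: numerator 0.92·0.021 = 0.019320; evidence = 0.019320+0.19·0.979 = 0.20533; posterior = 0.094.
Reviewer B: numerator 0.92·0.192 = 0.17664; evidence = 0.17664+0.19·0.808 = 0.33016; posterior = 0.535.

Reviewer A: 0.094; Reviewer B: 0.535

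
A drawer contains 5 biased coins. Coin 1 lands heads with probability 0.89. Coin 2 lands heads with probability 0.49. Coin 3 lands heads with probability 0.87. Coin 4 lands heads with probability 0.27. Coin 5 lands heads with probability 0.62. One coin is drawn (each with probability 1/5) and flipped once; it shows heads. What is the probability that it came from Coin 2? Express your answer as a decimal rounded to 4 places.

Posterior probability ≈ 0.1561

P(heads|C1) = 0.89; P(heads|C2) = 0.49; P(heads|C3) = 0.87; P(heads|C4) = 0.27; P(heads|C5) = 0.62.
Prior × likelihood for each source: 0.2·0.89=0.1780, 0.2·0.49=0.09800, 0.2·0.87=0.1740, 0.2·0.27=0.05400, 0.2·0.62=0.1240. Summing gives P(heads) = 0.62800.
P(Coin 2 | heads) = 0.09800 / 0.62800 = 0.1561.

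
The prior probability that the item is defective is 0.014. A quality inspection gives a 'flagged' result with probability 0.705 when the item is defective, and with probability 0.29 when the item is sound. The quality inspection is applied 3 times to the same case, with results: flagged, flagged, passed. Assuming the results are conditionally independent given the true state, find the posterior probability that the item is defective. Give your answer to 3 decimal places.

With H the event that the item is defective, the joint likelihood of the observed sequence is P(data|H) = 0.705·0.705·0.295 = 0.14662 and P(data|¬H) = 0.29·0.29·0.71 = 0.059711.
Bayes: P(H|data) = 0.014·0.14662 / (0.014·0.14662 + 0.986·0.059711) = 0.0020527/0.060928 = 0.0337.

Posterior P(H) ≈ 0.034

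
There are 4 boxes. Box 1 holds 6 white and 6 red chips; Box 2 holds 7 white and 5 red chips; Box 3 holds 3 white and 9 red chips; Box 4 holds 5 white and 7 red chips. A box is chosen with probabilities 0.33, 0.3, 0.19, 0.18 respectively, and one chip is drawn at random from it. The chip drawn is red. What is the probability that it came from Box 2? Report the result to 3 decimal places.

P(red|Box 1) = 0.5; P(red|Box 2) = 0.4167; P(red|Box 3) = 0.75; P(red|Box 4) = 0.5833.
Prior × likelihood for each source: 0.33·0.5=0.1650, 0.3·0.4167=0.1250, 0.19·0.75=0.1425, 0.18·0.5833=0.1050. Summing gives P(red) = 0.53750.
P(Box 2 | red) = 0.1250 / 0.53750 = 0.233.

Posterior probability ≈ 0.233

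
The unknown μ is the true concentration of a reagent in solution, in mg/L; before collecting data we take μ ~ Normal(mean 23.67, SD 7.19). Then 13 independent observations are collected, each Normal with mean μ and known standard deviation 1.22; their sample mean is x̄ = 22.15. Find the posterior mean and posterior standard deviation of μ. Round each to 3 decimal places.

Posterior mean ≈ 22.153; posterior SD ≈ 0.338

With known σ, the Normal prior is conjugate. Weight on the data is w = (n/σ²)/(n/σ² + 1/τ₀²) = 8.73421/(8.73421+0.0193438) = 0.99779.
Posterior mean = w·x̄ + (1−w)·μ₀ = 0.99779·22.15 + 0.0022098·23.67 = 22.153. Posterior variance = 1/(8.73421+0.0193438) = 0.114239, so SD = 0.338.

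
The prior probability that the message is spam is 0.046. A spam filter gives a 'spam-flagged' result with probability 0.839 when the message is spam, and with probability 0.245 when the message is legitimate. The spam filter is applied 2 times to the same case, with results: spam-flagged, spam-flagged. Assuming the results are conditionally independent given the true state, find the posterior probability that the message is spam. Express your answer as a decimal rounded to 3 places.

Posterior P(H) ≈ 0.361

With H the event that the message is spam, the joint likelihood of the observed sequence is P(data|H) = 0.839·0.839 = 0.70392 and P(data|¬H) = 0.245·0.245 = 0.060025.
Bayes: P(H|data) = 0.046·0.70392 / (0.046·0.70392 + 0.954·0.060025) = 0.032380/0.089644 = 0.3612.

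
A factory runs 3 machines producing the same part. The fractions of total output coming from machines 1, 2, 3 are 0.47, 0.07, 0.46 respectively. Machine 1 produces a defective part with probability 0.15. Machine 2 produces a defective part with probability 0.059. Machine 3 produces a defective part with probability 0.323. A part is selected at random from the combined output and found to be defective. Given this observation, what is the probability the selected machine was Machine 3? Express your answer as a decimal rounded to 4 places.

Tabulate prior·likelihood by source: [1] prior 0.47, lik 0.15, product 0.07050; [2] prior 0.07, lik 0.059, product 0.004130; [3] prior 0.46, lik 0.323, product 0.1486.
Normalizing constant = 0.22321; the posterior for Machine 3 is its product over the sum, 0.1486/0.22321 = 0.6657.

Posterior probability ≈ 0.6657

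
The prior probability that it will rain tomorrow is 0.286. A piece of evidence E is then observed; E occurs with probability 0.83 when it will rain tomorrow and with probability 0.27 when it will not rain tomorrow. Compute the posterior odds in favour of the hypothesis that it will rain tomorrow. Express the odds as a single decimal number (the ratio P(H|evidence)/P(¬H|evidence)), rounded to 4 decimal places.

Posterior odds ≈ 1.2314

Prior odds = 0.286/(1−0.286) = 0.40056.
Likelihood ratio for E = 0.83/0.27 = 3.0741.
Posterior odds = prior odds × LR = 1.2314.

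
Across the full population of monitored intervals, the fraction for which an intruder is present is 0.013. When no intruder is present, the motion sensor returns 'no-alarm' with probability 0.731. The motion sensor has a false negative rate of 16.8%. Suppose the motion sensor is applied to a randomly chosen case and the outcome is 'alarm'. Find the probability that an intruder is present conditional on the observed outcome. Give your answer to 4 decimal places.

P(H | E) ≈ 0.0391

Let H be the event that an intruder is present. P(H) = 0.013, so P(¬H) = 0.987. With E the 'alarm' result, P(E|H) = 0.832 and P(E|¬H) = 0.269.
P(E) = 0.832·0.013 + 0.269·0.987 = 0.010816 + 0.26550 = 0.27632.
By Bayes' theorem, P(H|E) = 0.010816 / 0.27632 = 0.0391.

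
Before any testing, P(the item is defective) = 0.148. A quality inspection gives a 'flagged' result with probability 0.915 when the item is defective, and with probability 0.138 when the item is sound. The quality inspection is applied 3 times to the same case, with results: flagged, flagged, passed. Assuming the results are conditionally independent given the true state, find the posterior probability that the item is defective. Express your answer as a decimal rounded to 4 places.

Let H be the event that the item is defective; start with P(H) = 0.148. P('flagged'|H) = 0.915, P('flagged'|¬H) = 0.138.
Update on result 1 ('flagged'): P(H) ← 0.915·0.1480 / (0.915·0.1480 + 0.138·0.8520) = 0.13542/0.25300 = 0.5353.
Update on result 2 ('flagged'): P(H) ← 0.915·0.5353 / (0.915·0.5353 + 0.138·0.4647) = 0.48977/0.55390 = 0.8842.
Update on result 3 ('passed'): P(H) ← 0.085·0.8842 / (0.085·0.8842 + 0.862·0.1158) = 0.075158/0.17496 = 0.4296.

Posterior P(H) ≈ 0.4296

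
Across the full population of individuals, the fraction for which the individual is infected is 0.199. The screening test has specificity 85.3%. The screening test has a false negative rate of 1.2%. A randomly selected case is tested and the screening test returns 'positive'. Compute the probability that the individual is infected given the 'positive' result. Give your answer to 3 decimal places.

P(H | E) ≈ 0.625

Write H for 'the individual is infected'. Prior odds H:¬H = 0.199/0.801 = 0.24844. For the 'positive' outcome, the likelihood ratio is 0.988/0.147 = 6.7211.
Posterior odds = 0.24844 × 6.7211 = 1.6698, so P(H|E) = 1.6698/(1+1.6698) = 0.625.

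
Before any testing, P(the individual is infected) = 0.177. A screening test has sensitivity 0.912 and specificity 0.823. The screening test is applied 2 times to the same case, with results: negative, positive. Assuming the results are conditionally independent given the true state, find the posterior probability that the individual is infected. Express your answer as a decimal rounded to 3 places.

With H the event that the individual is infected, the joint likelihood of the observed sequence is P(data|H) = 0.088·0.912 = 0.080256 and P(data|¬H) = 0.823·0.177 = 0.14567.
Bayes: P(H|data) = 0.177·0.080256 / (0.177·0.080256 + 0.823·0.14567) = 0.014205/0.13409 = 0.1059.

Posterior P(H) ≈ 0.106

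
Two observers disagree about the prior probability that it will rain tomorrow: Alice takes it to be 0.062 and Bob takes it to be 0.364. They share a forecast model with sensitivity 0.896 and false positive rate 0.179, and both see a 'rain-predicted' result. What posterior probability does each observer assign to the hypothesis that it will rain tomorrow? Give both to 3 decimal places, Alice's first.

The likelihood ratio for a 'rain-predicted' result is 0.896/0.179 = 5.0056.
Alice: prior odds 0.062/0.938 = 0.066098; posterior odds 0.33086; posterior probability 0.249.
Bob: prior odds 0.364/0.636 = 0.57233; posterior odds 2.8648; posterior probability 0.741.

Alice: 0.249; Bob: 0.741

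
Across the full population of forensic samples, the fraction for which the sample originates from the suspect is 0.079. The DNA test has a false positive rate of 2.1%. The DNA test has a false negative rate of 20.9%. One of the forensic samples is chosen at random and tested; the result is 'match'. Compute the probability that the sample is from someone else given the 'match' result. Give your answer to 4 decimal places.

P(¬H | E) ≈ 0.2364

Write H for 'the sample originates from the suspect'. Prior odds H:¬H = 0.079/0.921 = 0.085776. For the 'match' outcome, the likelihood ratio is 0.791/0.021 = 37.667.
Posterior odds = 0.085776 × 37.667 = 3.2309, so P(H|E) = 3.2309/(1+3.2309) = 0.7636. Then P(¬H|E) = 1 − 0.7636 = 0.2364.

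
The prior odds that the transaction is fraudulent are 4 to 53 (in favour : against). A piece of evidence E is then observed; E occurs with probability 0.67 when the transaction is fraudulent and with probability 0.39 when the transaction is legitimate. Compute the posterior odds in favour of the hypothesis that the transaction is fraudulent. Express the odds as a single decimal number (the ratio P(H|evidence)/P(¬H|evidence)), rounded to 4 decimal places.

Posterior odds ≈ 0.1297

Prior odds = 4/53 = 0.075472. In log-odds, ln(0.075472) = -2.5840.
Add log likelihood ratio: ln(1.7179) = 0.54113.
Posterior log-odds = -2.0429, so posterior odds = exp(-2.0429) = 0.12966.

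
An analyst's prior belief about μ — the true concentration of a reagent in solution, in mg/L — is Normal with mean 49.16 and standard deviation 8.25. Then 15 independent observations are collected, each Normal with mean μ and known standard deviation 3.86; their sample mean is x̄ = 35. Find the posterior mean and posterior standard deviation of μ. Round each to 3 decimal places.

Posterior mean ≈ 35.204; posterior SD ≈ 0.989

With known σ, the Normal prior is conjugate. Weight on the data is w = (n/σ²)/(n/σ² + 1/τ₀²) = 1.00674/(1.00674+0.0146924) = 0.98562.
Posterior mean = w·x̄ + (1−w)·μ₀ = 0.98562·35 + 0.014384·49.16 = 35.204. Posterior variance = 1/(1.00674+0.0146924) = 0.979019, so SD = 0.989.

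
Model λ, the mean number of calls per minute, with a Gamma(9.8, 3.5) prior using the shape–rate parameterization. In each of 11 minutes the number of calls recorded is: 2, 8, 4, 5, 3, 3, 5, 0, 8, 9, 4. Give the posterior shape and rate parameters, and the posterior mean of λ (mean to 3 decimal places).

Posterior: Gamma(shape=60.8, rate=14.5); mean ≈ 4.193

The Poisson likelihood adds the total count to the shape and the number of exposure periods to the rate. Here ∑xᵢ = 51 and n = 11, so shape 9.8→60.8 and rate 3.5→14.5.
Posterior mean = shape/rate = 60.8/14.5 = 4.193.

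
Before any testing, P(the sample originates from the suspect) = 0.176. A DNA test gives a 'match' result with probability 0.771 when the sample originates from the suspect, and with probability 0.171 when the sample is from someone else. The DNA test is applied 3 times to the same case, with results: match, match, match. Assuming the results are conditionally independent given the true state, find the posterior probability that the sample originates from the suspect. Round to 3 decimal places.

Posterior P(H) ≈ 0.951

Let H be the event that the sample originates from the suspect; start with P(H) = 0.176. P('match'|H) = 0.771, P('match'|¬H) = 0.171.
Update on result 1 ('match'): P(H) ← 0.771·0.1760 / (0.771·0.1760 + 0.171·0.8240) = 0.13570/0.27660 = 0.4906.
Update on result 2 ('match'): P(H) ← 0.771·0.4906 / (0.771·0.4906 + 0.171·0.5094) = 0.37824/0.46535 = 0.8128.
Update on result 3 ('match'): P(H) ← 0.771·0.8128 / (0.771·0.8128 + 0.171·0.1872) = 0.62668/0.65869 = 0.9514.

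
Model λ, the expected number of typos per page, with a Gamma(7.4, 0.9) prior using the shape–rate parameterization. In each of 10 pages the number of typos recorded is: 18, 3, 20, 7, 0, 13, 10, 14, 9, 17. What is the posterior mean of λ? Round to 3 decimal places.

The Poisson likelihood adds the total count to the shape and the number of exposure periods to the rate. Here ∑xᵢ = 111 and n = 10, so shape 7.4→118.4 and rate 0.9→10.9.
E[λ | data] = 118.4/10.9 = 10.862.

Posterior mean ≈ 10.862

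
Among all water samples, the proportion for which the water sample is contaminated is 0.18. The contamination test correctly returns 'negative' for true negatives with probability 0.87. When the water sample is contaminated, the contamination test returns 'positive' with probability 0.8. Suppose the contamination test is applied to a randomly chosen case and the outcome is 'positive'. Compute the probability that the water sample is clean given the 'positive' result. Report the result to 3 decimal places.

P(¬H | E) ≈ 0.425

Write H for 'the water sample is contaminated'. Prior odds H:¬H = 0.18/0.82 = 0.21951. For the 'positive' outcome, the likelihood ratio is 0.8/0.13 = 6.1538.
Posterior odds = 0.21951 × 6.1538 = 1.3508, so P(H|E) = 1.3508/(1+1.3508) = 0.575. Then P(¬H|E) = 1 − 0.575 = 0.425.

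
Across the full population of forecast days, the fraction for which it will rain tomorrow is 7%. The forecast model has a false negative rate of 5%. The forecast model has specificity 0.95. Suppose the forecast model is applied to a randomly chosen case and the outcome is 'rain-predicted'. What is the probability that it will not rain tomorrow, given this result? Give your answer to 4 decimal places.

P(¬H | E) ≈ 0.4115

Let H be the event that it will rain tomorrow. P(H) = 0.07, so P(¬H) = 0.93. With E the 'rain-predicted' result, P(E|H) = 0.95 and P(E|¬H) = 0.05.
P(E) = 0.95·0.07 + 0.05·0.93 = 0.066500 + 0.046500 = 0.11300.
By Bayes' theorem, P(H|E) = 0.066500 / 0.11300 = 0.5885. Hence P(¬H|E) = 1 − 0.5885 = 0.4115.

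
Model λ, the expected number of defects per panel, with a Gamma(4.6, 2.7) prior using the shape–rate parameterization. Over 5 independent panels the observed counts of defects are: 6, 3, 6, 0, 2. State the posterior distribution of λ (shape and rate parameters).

The Poisson likelihood adds the total count to the shape and the number of exposure periods to the rate. Here ∑xᵢ = 17 and n = 5, so shape 4.6→21.6 and rate 2.7→7.7.

Posterior: Gamma(shape=21.6, rate=7.7)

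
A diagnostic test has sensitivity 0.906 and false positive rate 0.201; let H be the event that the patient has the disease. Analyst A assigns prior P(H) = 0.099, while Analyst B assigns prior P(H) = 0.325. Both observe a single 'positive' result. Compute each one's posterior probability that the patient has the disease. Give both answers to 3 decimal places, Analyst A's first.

Analyst A: 0.331; Analyst B: 0.685

The likelihood ratio for a 'positive' result is 0.906/0.201 = 4.5075.
Analyst A: prior odds 0.099/0.901 = 0.10988; posterior odds 0.49527; posterior probability 0.331.
Analyst B: prior odds 0.325/0.675 = 0.48148; posterior odds 2.1703; posterior probability 0.685.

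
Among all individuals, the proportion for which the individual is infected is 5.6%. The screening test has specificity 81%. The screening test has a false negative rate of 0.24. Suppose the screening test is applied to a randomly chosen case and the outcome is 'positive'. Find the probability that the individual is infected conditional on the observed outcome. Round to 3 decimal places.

Let H be the event that the individual is infected. P(H) = 0.056, so P(¬H) = 0.944. With E the 'positive' result, P(E|H) = 0.76 and P(E|¬H) = 0.19.
P(E) = 0.76·0.056 + 0.19·0.944 = 0.042560 + 0.17936 = 0.22192.
By Bayes' theorem, P(H|E) = 0.042560 / 0.22192 = 0.192.

P(H | E) ≈ 0.192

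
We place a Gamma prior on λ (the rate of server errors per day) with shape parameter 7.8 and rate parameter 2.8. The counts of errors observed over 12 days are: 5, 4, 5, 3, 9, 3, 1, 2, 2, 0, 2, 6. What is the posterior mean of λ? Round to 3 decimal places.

The Poisson likelihood adds the total count to the shape and the number of exposure periods to the rate. Here ∑xᵢ = 42 and n = 12, so shape 7.8→49.8 and rate 2.8→14.8.
E[λ | data] = 49.8/14.8 = 3.365.

Posterior mean ≈ 3.365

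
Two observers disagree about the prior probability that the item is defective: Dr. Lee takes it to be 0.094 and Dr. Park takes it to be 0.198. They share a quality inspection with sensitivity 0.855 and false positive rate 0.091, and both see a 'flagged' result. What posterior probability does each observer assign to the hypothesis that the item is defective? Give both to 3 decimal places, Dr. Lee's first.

Dr. Lee: 0.494; Dr. Park: 0.699

P('+'|H) = 0.855, P('+'|¬H) = 0.091.
Dr. Lee: numerator 0.855·0.094 = 0.080370; evidence = 0.080370+0.091·0.906 = 0.16282; posterior = 0.494.
Dr. Park: numerator 0.855·0.198 = 0.16929; evidence = 0.16929+0.091·0.802 = 0.24227; posterior = 0.699.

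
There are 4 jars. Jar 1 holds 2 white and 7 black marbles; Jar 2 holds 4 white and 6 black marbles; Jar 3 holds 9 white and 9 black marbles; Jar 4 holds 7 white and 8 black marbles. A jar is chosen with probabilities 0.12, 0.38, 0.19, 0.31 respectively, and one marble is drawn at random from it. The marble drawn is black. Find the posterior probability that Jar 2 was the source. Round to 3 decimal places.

Posterior probability ≈ 0.392

Tabulate prior·likelihood by source: [1] prior 0.12, lik 0.7778, product 0.09333; [2] prior 0.38, lik 0.6, product 0.2280; [3] prior 0.19, lik 0.5, product 0.09500; [4] prior 0.31, lik 0.5333, product 0.1653.
Normalizing constant = 0.58167; the posterior for Jar 2 is its product over the sum, 0.2280/0.58167 = 0.392.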